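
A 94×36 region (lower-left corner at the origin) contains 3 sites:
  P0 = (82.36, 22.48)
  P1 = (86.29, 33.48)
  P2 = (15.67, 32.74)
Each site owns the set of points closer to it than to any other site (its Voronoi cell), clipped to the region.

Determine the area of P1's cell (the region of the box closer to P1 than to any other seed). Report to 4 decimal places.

Area of P1's cell: 184.3307

1. box [0,94]×[0,36]: [(0, 0) (94, 0) (94, 36) (0, 36)]
2. ⊥bis P1·P0 via (84.325,27.98): [(94, 24.5234) (94, 36) (61.8772, 36)]  |A|=184.3307
3. ⊥bis P1·P2 via (50.98,33.11): [(94, 24.5234) (94, 36) (61.8772, 36)]  |A|=184.3307
4. canonical 3-gon: [(94, 24.5234) (94, 36) (61.8772, 36)]
5. shoelace: 184.3307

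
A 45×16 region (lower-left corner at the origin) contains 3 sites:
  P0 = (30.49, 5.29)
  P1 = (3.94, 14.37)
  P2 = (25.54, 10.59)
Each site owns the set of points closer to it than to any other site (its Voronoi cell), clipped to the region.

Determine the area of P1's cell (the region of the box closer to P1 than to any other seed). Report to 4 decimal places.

Area of P1's cell: 223.2960

1. box [0,45]×[0,16]: [(0, 0) (45, 0) (45, 16) (0, 16)]
2. ⊥bis P1·P0 via (17.215,9.83): [(0, 0) (13.8532, 0) (19.3251, 16) (0, 16)]  |A|=265.4264
3. ⊥bis P1·P2 via (14.74,12.48): [(0, 0) (12.556, 0) (15.356, 16) (0, 16)]  |A|=223.296
4. canonical 4-gon: [(0, 0) (12.556, 0) (15.356, 16) (0, 16)]
5. shoelace: 223.296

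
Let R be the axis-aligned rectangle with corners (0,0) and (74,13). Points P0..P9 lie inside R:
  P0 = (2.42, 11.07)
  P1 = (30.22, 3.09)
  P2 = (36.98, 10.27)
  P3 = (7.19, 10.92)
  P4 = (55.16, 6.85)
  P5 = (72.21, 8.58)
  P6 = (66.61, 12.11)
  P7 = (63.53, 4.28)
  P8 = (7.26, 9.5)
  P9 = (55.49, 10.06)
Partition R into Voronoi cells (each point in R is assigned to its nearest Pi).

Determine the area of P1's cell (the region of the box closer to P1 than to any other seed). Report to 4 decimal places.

1. box [0,74]×[0,13]: [(0, 0) (74, 0) (74, 13) (0, 13)]
2. ⊥bis P1·P0 via (16.32,7.08): [(14.2877, 0) (74, 0) (74, 13) (18.0193, 13)]  |A|=752.0044
3. ⊥bis P1·P2 via (33.6,6.68): [(14.2877, 0) (40.695, 0) (26.8873, 13) (18.0193, 13)]  |A|=229.2897
4. ⊥bis P1·P3 via (18.705,7.005): [(16.3234, 0) (40.695, 0) (26.8873, 13) (20.7432, 13)]  |A|=198.3524
5. ⊥bis P1·P4 via (42.69,4.97): [(16.3234, 0) (40.695, 0) (26.8873, 13) (20.7432, 13)]  |A|=198.3524
6. ⊥bis P1·P5 via (51.215,5.835): [(16.3234, 0) (40.695, 0) (26.8873, 13) (20.7432, 13)]  |A|=198.3524
7. ⊥bis P1·P6 via (48.415,7.6): [(16.3234, 0) (40.695, 0) (26.8873, 13) (20.7432, 13)]  |A|=198.3524
8. ⊥bis P1·P7 via (46.875,3.685): [(16.3234, 0) (40.695, 0) (26.8873, 13) (20.7432, 13)]  |A|=198.3524
9. ⊥bis P1·P8 via (18.74,6.295): [(20.0089, 10.8402) (16.9826, 0) (40.695, 0) (26.8873, 13) (20.7432, 13)]  |A|=194.7795
10. ⊥bis P1·P9 via (42.855,6.575): [(20.0089, 10.8402) (16.9826, 0) (40.695, 0) (26.8873, 13) (20.7432, 13)]  |A|=194.7795
11. canonical 5-gon: [(20.0089, 10.8402) (16.9826, 0) (40.695, 0) (26.8873, 13) (20.7432, 13)]
12. shoelace: 194.7795

Area of P1's cell: 194.7795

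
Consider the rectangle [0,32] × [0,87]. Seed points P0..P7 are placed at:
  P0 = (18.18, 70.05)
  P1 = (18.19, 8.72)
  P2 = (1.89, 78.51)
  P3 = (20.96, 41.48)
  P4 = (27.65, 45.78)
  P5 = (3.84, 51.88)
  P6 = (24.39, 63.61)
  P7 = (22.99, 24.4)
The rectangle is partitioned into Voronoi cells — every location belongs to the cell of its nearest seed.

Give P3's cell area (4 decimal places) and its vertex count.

1. box [0,32]×[0,87]: [(0, 0) (32, 0) (32, 87) (0, 87)]
2. ⊥bis P3·P0 via (19.57,55.765): [(0, 53.8607) (0, 0) (32, 0) (32, 56.9745)]  |A|=1773.3639
3. ⊥bis P3·P1 via (19.575,25.1): [(0, 53.8607) (0, 26.7552) (32, 24.0494) (32, 56.9745)]  |A|=960.4909
4. ⊥bis P3·P2 via (11.425,59.995): [(0, 53.8607) (0, 26.7552) (32, 24.0494) (32, 56.9745)]  |A|=960.4909
5. ⊥bis P3·P4 via (24.305,43.63): [(16.6856, 55.4843) (0, 53.8607) (0, 26.7552) (32, 24.0494) (32, 31.658)]  |A|=766.6377
6. ⊥bis P3·P5 via (12.4,46.68): [(17.232, 54.6342) (0.2817, 26.7313) (32, 24.0494) (32, 31.658)]  |A|=521.4287
7. ⊥bis P3·P6 via (22.675,52.545): [(18.1212, 53.2508) (16.5404, 53.4958) (0.2817, 26.7313) (32, 24.0494) (32, 31.658)]  |A|=520.4442
8. ⊥bis P3·P7 via (21.975,32.94): [(30.523, 33.956) (18.1212, 53.2508) (16.5404, 53.4958) (2.6586, 30.6442)]  |A|=309.1175
9. canonical 4-gon: [(30.523, 33.956) (18.1212, 53.2508) (16.5404, 53.4958) (2.6586, 30.6442)]
10. shoelace: 309.1175

Area of P3's cell: 309.1175 (4 vertices)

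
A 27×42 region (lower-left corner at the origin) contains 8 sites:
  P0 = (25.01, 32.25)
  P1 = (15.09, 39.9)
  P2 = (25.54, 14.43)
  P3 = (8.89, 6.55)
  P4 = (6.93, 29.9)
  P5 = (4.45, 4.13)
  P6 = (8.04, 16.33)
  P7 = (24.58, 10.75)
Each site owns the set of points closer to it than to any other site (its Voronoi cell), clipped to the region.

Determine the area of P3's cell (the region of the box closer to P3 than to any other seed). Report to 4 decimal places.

Area of P3's cell: 127.8017

1. box [0,27]×[0,42]: [(0, 0) (27, 0) (27, 42) (0, 42)]
2. ⊥bis P3·P0 via (16.95,19.4): [(0, 30.0317) (0, 0) (27, 0) (27, 13.0963)]  |A|=582.2272
3. ⊥bis P3·P1 via (11.99,23.225): [(10.3724, 23.5257) (0, 25.454) (0, 0) (27, 0) (27, 13.0963)]  |A|=558.4866
4. ⊥bis P3·P2 via (17.215,10.49): [(11.3297, 22.9252) (10.3724, 23.5257) (0, 25.454) (0, 0) (22.1796, 0)]  |A|=400.6216
5. ⊥bis P3·P4 via (7.91,18.225): [(13.3386, 18.6807) (0, 17.561) (0, 0) (22.1796, 0)]  |A|=324.2849
6. ⊥bis P3·P5 via (6.67,5.34): [(13.3386, 18.6807) (0.0086, 17.5618) (9.5805, 0) (22.1796, 0)]  |A|=240.0838
7. ⊥bis P3·P6 via (8.465,11.44): [(16.4375, 12.1329) (3.5768, 11.0152) (9.5805, 0) (22.1796, 0)]  |A|=150.6183
8. ⊥bis P3·P7 via (16.735,8.65): [(15.8171, 12.079) (3.5768, 11.0152) (9.5805, 0) (19.0505, 0)]  |A|=127.8017
9. canonical 4-gon: [(15.8171, 12.079) (3.5768, 11.0152) (9.5805, 0) (19.0505, 0)]
10. shoelace: 127.8017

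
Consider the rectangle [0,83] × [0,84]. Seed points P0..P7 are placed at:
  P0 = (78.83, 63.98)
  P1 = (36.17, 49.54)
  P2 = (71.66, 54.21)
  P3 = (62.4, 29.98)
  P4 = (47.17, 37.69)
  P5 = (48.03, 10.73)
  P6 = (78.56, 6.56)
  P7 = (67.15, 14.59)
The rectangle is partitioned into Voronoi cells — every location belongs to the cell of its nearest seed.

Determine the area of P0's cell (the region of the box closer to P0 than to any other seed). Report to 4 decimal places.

1. box [0,83]×[0,84]: [(0, 0) (83, 0) (83, 84) (0, 84)]
2. ⊥bis P0·P1 via (57.5,56.76): [(76.7127, 0) (83, 0) (83, 84) (48.2795, 84)]  |A|=1722.3261
3. ⊥bis P0·P2 via (75.245,59.095): [(50.5834, 77.1936) (83, 53.4038) (83, 84) (48.2795, 84)]  |A|=614.073
4. ⊥bis P0·P3 via (70.615,46.98): [(50.5834, 77.1936) (83, 53.4038) (83, 84) (48.2795, 84)]  |A|=614.073
5. ⊥bis P0·P4 via (63,50.835): [(50.5834, 77.1936) (83, 53.4038) (83, 84) (48.2795, 84)]  |A|=614.073
6. ⊥bis P0·P5 via (63.43,37.355): [(50.5834, 77.1936) (83, 53.4038) (83, 84) (48.2795, 84)]  |A|=614.073
7. ⊥bis P0·P6 via (78.695,35.27): [(50.5834, 77.1936) (83, 53.4038) (83, 84) (48.2795, 84)]  |A|=614.073
8. ⊥bis P0·P7 via (72.99,39.285): [(50.5834, 77.1936) (83, 53.4038) (83, 84) (48.2795, 84)]  |A|=614.073
9. canonical 4-gon: [(50.5834, 77.1936) (83, 53.4038) (83, 84) (48.2795, 84)]
10. shoelace: 614.073

Area of P0's cell: 614.0730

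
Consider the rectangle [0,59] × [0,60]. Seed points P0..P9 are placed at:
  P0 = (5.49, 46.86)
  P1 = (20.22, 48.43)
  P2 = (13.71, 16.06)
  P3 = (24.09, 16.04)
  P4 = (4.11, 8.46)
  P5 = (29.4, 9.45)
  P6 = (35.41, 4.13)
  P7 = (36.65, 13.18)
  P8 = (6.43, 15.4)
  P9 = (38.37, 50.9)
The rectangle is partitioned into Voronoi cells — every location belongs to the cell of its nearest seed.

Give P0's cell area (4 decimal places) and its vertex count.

1. box [0,59]×[0,60]: [(0, 0) (59, 0) (59, 60) (0, 60)]
2. ⊥bis P0·P1 via (12.855,47.645): [(0, 0) (17.9333, 0) (11.5381, 60) (0, 60)]  |A|=884.1418
3. ⊥bis P0·P2 via (9.6,31.46): [(0, 28.8979) (14.4423, 32.7523) (11.5381, 60) (0, 60)]  |A|=381.787
4. ⊥bis P0·P3 via (14.79,31.45): [(0, 28.8979) (14.4423, 32.7523) (11.5381, 60) (0, 60)]  |A|=381.787
5. ⊥bis P0·P4 via (4.8,27.66): [(0, 28.8979) (14.4423, 32.7523) (11.5381, 60) (0, 60)]  |A|=381.787
6. ⊥bis P0·P5 via (17.445,28.155): [(0, 28.8979) (14.4423, 32.7523) (11.5381, 60) (0, 60)]  |A|=381.787
7. ⊥bis P0·P6 via (20.45,25.495): [(0, 28.8979) (14.4423, 32.7523) (11.5381, 60) (0, 60)]  |A|=381.787
8. ⊥bis P0·P7 via (21.07,30.02): [(0, 28.8979) (14.4423, 32.7523) (11.5381, 60) (0, 60)]  |A|=381.787
9. ⊥bis P0·P8 via (5.96,31.13): [(0, 30.9519) (8.6665, 31.2109) (14.4423, 32.7523) (11.5381, 60) (0, 60)]  |A|=372.8865
10. ⊥bis P0·P9 via (21.93,48.88): [(0, 30.9519) (8.6665, 31.2109) (14.4423, 32.7523) (11.5381, 60) (0, 60)]  |A|=372.8865
11. canonical 5-gon: [(0, 30.9519) (8.6665, 31.2109) (14.4423, 32.7523) (11.5381, 60) (0, 60)]
12. shoelace: 372.8865

Area of P0's cell: 372.8865 (5 vertices)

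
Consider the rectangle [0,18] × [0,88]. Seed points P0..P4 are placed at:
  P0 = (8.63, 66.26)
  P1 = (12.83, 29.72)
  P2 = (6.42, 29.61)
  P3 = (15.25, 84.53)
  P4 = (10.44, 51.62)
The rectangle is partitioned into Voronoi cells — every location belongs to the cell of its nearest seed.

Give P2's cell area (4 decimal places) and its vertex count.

Area of P2's cell: 403.8383 (4 vertices)

1. box [0,18]×[0,88]: [(0, 0) (18, 0) (18, 88) (0, 88)]
2. ⊥bis P2·P0 via (7.525,47.935): [(0, 48.3888) (0, 0) (18, 0) (18, 47.3034)]  |A|=861.229
3. ⊥bis P2·P1 via (9.625,29.665): [(9.3133, 47.8272) (0, 48.3888) (0, 0) (10.1341, 0)]  |A|=467.6721
4. ⊥bis P2·P3 via (10.835,57.07): [(9.3133, 47.8272) (0, 48.3888) (0, 0) (10.1341, 0)]  |A|=467.6721
5. ⊥bis P2·P4 via (8.43,40.615): [(9.4403, 40.4305) (0, 42.1547) (0, 0) (10.1341, 0)]  |A|=403.8383
6. canonical 4-gon: [(9.4403, 40.4305) (0, 42.1547) (0, 0) (10.1341, 0)]
7. shoelace: 403.8383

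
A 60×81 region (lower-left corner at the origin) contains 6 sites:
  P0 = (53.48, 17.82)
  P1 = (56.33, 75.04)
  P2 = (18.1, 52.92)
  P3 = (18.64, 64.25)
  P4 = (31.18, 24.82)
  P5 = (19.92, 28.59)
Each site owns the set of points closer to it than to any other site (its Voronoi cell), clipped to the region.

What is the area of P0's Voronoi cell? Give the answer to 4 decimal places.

Area of P0's cell: 792.6931

1. box [0,60]×[0,81]: [(0, 0) (60, 0) (60, 81) (0, 81)]
2. ⊥bis P0·P1 via (54.905,46.43): [(0, 49.1647) (0, 0) (60, 0) (60, 46.1762)]  |A|=2860.2277
3. ⊥bis P0·P2 via (35.79,35.37): [(47.1459, 46.8165) (0.6999, 0) (60, 0) (60, 46.1762)]  |A|=1684.8875
4. ⊥bis P0·P3 via (36.06,41.035): [(47.1459, 46.8165) (0.6999, 0) (60, 0) (60, 46.1762)]  |A|=1684.8875
5. ⊥bis P0·P4 via (42.33,21.32): [(50.2843, 46.6601) (35.6376, 0) (60, 0) (60, 46.1762)]  |A|=792.6931
6. ⊥bis P0·P5 via (36.7,23.205): [(50.2843, 46.6601) (35.6376, 0) (60, 0) (60, 46.1762)]  |A|=792.6931
7. canonical 4-gon: [(50.2843, 46.6601) (35.6376, 0) (60, 0) (60, 46.1762)]
8. shoelace: 792.6931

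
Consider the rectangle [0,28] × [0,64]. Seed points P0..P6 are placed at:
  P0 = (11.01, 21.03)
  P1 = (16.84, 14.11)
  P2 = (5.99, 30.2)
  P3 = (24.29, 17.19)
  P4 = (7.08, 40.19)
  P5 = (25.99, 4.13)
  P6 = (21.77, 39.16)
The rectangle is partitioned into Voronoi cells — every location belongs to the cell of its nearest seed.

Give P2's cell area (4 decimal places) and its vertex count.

1. box [0,28]×[0,64]: [(0, 0) (28, 0) (28, 64) (0, 64)]
2. ⊥bis P2·P0 via (8.5,25.615): [(0, 20.9618) (28, 36.29) (28, 64) (0, 64)]  |A|=990.4747
3. ⊥bis P2·P1 via (11.415,22.155): [(0, 20.9618) (28, 36.29) (28, 64) (0, 64)]  |A|=990.4747
4. ⊥bis P2·P3 via (15.14,23.695): [(0, 20.9618) (21.6055, 32.7894) (28, 41.784) (28, 64) (0, 64)]  |A|=972.909
5. ⊥bis P2·P4 via (6.535,35.195): [(0, 35.908) (0, 20.9618) (21.6055, 32.7894) (22.1077, 33.4959)]  |A|=169.8751
6. ⊥bis P2·P5 via (15.99,17.165): [(0, 35.908) (0, 20.9618) (21.6055, 32.7894) (22.1077, 33.4959)]  |A|=169.8751
7. ⊥bis P2·P6 via (13.88,34.68): [(14.0534, 34.3747) (0, 35.908) (0, 20.9618) (16.5309, 30.0114)]  |A|=152.2972
8. canonical 4-gon: [(14.0534, 34.3747) (0, 35.908) (0, 20.9618) (16.5309, 30.0114)]
9. shoelace: 152.2972

Area of P2's cell: 152.2972 (4 vertices)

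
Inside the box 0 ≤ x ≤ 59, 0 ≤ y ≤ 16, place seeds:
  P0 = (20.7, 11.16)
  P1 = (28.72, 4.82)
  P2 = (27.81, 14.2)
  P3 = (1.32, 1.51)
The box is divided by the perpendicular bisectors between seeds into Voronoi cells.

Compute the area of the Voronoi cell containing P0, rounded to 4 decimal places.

1. box [0,59]×[0,16]: [(0, 0) (59, 0) (59, 16) (0, 16)]
2. ⊥bis P0·P1 via (24.71,7.99): [(0, 0) (18.3937, 0) (31.0421, 16) (0, 16)]  |A|=395.4865
3. ⊥bis P0·P2 via (24.255,12.68): [(0, 0) (18.3937, 0) (25.7161, 9.2627) (22.8355, 16) (0, 16)]  |A|=367.8413
4. ⊥bis P0·P3 via (11.01,6.335): [(14.1644, 0) (18.3937, 0) (25.7161, 9.2627) (22.8355, 16) (6.1974, 16)]  |A|=204.9464
5. canonical 5-gon: [(14.1644, 0) (18.3937, 0) (25.7161, 9.2627) (22.8355, 16) (6.1974, 16)]
6. shoelace: 204.9464

Area of P0's cell: 204.9464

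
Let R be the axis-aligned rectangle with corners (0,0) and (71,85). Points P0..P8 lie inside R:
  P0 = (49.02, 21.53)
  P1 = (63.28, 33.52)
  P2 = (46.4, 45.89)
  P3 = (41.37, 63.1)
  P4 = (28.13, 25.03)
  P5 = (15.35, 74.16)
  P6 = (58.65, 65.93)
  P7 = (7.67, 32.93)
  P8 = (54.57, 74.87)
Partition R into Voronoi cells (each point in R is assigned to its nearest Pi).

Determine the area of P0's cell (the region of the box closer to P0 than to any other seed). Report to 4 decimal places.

1. box [0,71]×[0,85]: [(0, 0) (71, 0) (71, 85) (0, 85)]
2. ⊥bis P0·P1 via (56.15,27.525): [(0, 0) (71, 0) (71, 9.8635) (7.8242, 85) (0, 85)]  |A|=3661.5985
3. ⊥bis P0·P2 via (47.71,33.71): [(0, 28.5786) (0, 0) (71, 0) (71, 9.8635) (50.6809, 34.0295)]  |A|=2032.4527
4. ⊥bis P0·P3 via (45.195,42.315): [(0, 28.5786) (0, 0) (71, 0) (71, 9.8635) (50.6809, 34.0295)]  |A|=2032.4527
5. ⊥bis P0·P4 via (38.575,23.28): [(40.1869, 32.9009) (34.6746, 0) (71, 0) (71, 9.8635) (50.6809, 34.0295)]  |A|=887.7975
6. ⊥bis P0·P5 via (32.185,47.845): [(40.1869, 32.9009) (34.6746, 0) (71, 0) (71, 9.8635) (50.6809, 34.0295)]  |A|=887.7975
7. ⊥bis P0·P6 via (53.835,43.73): [(40.1869, 32.9009) (34.6746, 0) (71, 0) (71, 9.8635) (50.6809, 34.0295)]  |A|=887.7975
8. ⊥bis P0·P7 via (28.345,27.23): [(40.1869, 32.9009) (34.6746, 0) (71, 0) (71, 9.8635) (50.6809, 34.0295)]  |A|=887.7975
9. ⊥bis P0·P8 via (51.795,48.2): [(40.1869, 32.9009) (34.6746, 0) (71, 0) (71, 9.8635) (50.6809, 34.0295)]  |A|=887.7975
10. canonical 5-gon: [(40.1869, 32.9009) (34.6746, 0) (71, 0) (71, 9.8635) (50.6809, 34.0295)]
11. shoelace: 887.7975

Area of P0's cell: 887.7975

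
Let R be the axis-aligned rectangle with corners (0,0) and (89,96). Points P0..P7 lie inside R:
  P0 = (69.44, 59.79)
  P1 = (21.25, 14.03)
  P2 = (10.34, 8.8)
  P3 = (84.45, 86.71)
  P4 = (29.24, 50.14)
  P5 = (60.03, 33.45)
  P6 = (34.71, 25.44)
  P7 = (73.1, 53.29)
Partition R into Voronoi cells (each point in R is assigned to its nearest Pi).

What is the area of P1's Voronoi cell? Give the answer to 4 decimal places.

Area of P1's cell: 600.7957

1. box [0,89]×[0,96]: [(0, 0) (89, 0) (89, 96) (0, 96)]
2. ⊥bis P1·P0 via (45.345,36.91): [(0, 84.663) (0, 0) (80.3938, 0)]  |A|=3403.1886
3. ⊥bis P1·P2 via (15.795,11.415): [(0, 84.663) (0, 44.364) (21.2671, 0) (80.3938, 0)]  |A|=2931.4417
4. ⊥bis P1·P3 via (52.85,50.37): [(0, 84.663) (0, 44.364) (21.2671, 0) (80.3938, 0)]  |A|=2931.4417
5. ⊥bis P1·P4 via (25.245,32.085): [(56.492, 25.171) (3.5892, 36.8767) (21.2671, 0) (80.3938, 0)]  |A|=1616.1152
6. ⊥bis P1·P5 via (40.64,23.74): [(37.8587, 29.294) (3.5892, 36.8767) (21.2671, 0) (52.5284, 0)]  |A|=1022.7335
7. ⊥bis P1·P6 via (27.98,19.735): [(15.7254, 34.1914) (3.5892, 36.8767) (21.2671, 0) (44.7093, 0)]  |A|=600.7957
8. ⊥bis P1·P7 via (47.175,33.66): [(15.7254, 34.1914) (3.5892, 36.8767) (21.2671, 0) (44.7093, 0)]  |A|=600.7957
9. canonical 4-gon: [(15.7254, 34.1914) (3.5892, 36.8767) (21.2671, 0) (44.7093, 0)]
10. shoelace: 600.7957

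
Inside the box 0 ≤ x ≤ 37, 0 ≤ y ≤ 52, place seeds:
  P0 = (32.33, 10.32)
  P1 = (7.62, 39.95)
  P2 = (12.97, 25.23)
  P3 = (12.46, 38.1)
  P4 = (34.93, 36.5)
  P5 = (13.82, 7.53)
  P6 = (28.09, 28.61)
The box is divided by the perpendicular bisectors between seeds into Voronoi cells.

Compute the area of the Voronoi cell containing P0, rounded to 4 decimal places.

1. box [0,37]×[0,52]: [(0, 0) (37, 0) (37, 52) (0, 52)]
2. ⊥bis P0·P1 via (19.975,25.135): [(0, 8.4768) (0, 0) (37, 0) (37, 39.333)]  |A|=884.4821
3. ⊥bis P0·P2 via (22.65,17.775): [(8.9607, 0) (37, 0) (37, 36.4079)]  |A|=510.4259
4. ⊥bis P0·P3 via (22.395,24.21): [(33.9968, 32.5083) (8.9607, 0) (37, 0) (37, 34.6564)]  |A|=507.7959
5. ⊥bis P0·P4 via (33.63,23.41): [(27.4616, 24.0226) (8.9607, 0) (37, 0) (37, 23.0753)]  |A|=446.84
6. ⊥bis P0·P5 via (23.075,8.925): [(27.4616, 24.0226) (21.8898, 16.7879) (24.4203, 0) (37, 0) (37, 23.0753)]  |A|=317.0727
7. ⊥bis P0·P6 via (30.21,19.465): [(22.5913, 17.6988) (21.8898, 16.7879) (24.4203, 0) (37, 0) (37, 21.0391)]  |A|=269.9367
8. canonical 5-gon: [(22.5913, 17.6988) (21.8898, 16.7879) (24.4203, 0) (37, 0) (37, 21.0391)]
9. shoelace: 269.9367

Area of P0's cell: 269.9367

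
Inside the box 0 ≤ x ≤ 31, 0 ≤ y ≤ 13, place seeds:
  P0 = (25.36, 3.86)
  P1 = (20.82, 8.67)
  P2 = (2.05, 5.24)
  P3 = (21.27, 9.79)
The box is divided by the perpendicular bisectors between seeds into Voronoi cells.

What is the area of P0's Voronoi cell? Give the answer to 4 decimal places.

1. box [0,31]×[0,13]: [(0, 0) (31, 0) (31, 13) (0, 13)]
2. ⊥bis P0·P1 via (23.09,6.265): [(16.4524, 0) (31, 0) (31, 13) (30.2255, 13)]  |A|=99.5933
3. ⊥bis P0·P2 via (13.705,4.55): [(16.4524, 0) (31, 0) (31, 13) (30.2255, 13)]  |A|=99.5933
4. ⊥bis P0·P3 via (23.315,6.825): [(24.6828, 7.7684) (16.4524, 0) (31, 0) (31, 12.1254)]  |A|=94.8051
5. canonical 4-gon: [(24.6828, 7.7684) (16.4524, 0) (31, 0) (31, 12.1254)]
6. shoelace: 94.8051

Area of P0's cell: 94.8051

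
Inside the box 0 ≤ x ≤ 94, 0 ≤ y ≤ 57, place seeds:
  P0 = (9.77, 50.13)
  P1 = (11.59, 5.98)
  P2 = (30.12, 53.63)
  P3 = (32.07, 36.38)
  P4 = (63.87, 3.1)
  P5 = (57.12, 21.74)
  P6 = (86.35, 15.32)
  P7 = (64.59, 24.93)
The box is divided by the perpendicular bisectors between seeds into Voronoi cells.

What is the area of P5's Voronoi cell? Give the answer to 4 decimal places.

Area of P5's cell: 566.0978

1. box [0,94]×[0,57]: [(0, 0) (94, 0) (94, 57) (0, 57)]
2. ⊥bis P5·P0 via (33.445,35.935): [(11.8992, 0) (94, 0) (94, 57) (46.0751, 57)]  |A|=3705.733
3. ⊥bis P5·P1 via (34.355,13.86): [(29.1775, 28.8175) (39.1526, 0) (94, 0) (94, 57) (46.0751, 57)]  |A|=3313.0453
4. ⊥bis P5·P2 via (43.62,37.685): [(30.0771, 26.2187) (39.1526, 0) (94, 0) (94, 57) (66.4332, 57)]  |A|=2965.0895
5. ⊥bis P5·P3 via (44.595,29.06): [(55.5279, 47.767) (34.8596, 12.4021) (39.1526, 0) (94, 0) (94, 57) (66.4332, 57)]  |A|=2737.7395
6. ⊥bis P5·P4 via (60.495,12.42): [(55.5279, 47.767) (34.8596, 12.4021) (37.7096, 4.1688) (94, 24.553) (94, 57) (66.4332, 57)]  |A|=1932.3656
7. ⊥bis P5·P6 via (71.735,18.53): [(55.5279, 47.767) (34.8596, 12.4021) (37.7096, 4.1688) (71.2483, 16.314) (80.1844, 57) (66.4332, 57)]  |A|=1282.2034
8. ⊥bis P5·P7 via (60.855,23.335): [(52.5774, 42.7185) (34.8596, 12.4021) (37.7096, 4.1688) (64.8437, 13.9948)]  |A|=566.0978
9. canonical 4-gon: [(52.5774, 42.7185) (34.8596, 12.4021) (37.7096, 4.1688) (64.8437, 13.9948)]
10. shoelace: 566.0978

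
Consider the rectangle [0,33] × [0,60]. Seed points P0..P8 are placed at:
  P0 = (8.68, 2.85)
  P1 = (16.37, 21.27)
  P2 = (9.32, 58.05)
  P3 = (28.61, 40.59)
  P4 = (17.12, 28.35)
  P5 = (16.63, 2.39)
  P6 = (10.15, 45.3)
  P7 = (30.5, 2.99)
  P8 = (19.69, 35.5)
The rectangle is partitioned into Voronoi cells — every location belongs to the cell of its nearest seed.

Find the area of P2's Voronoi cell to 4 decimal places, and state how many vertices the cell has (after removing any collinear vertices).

Area of P2's cell: 205.6145 (4 vertices)

1. box [0,33]×[0,60]: [(0, 0) (33, 0) (33, 60) (0, 60)]
2. ⊥bis P2·P0 via (9,30.45): [(0, 30.5543) (33, 30.1717) (33, 60) (0, 60)]  |A|=978.0196
3. ⊥bis P2·P1 via (12.845,39.66): [(0, 37.1979) (33, 43.5233) (33, 60) (0, 60)]  |A|=648.1005
4. ⊥bis P2·P3 via (18.965,49.32): [(0, 37.1979) (9.6707, 39.0515) (28.6318, 60) (0, 60)]  |A|=410.1523
5. ⊥bis P2·P4 via (13.22,43.2): [(0, 39.7281) (13.4897, 43.2708) (28.6318, 60) (0, 60)]  |A|=376.2243
6. ⊥bis P2·P5 via (12.975,30.22): [(0, 39.7281) (13.4897, 43.2708) (28.6318, 60) (0, 60)]  |A|=376.2243
7. ⊥bis P2·P6 via (9.735,51.675): [(0, 51.0413) (21.808, 52.4609) (28.6318, 60) (0, 60)]  |A|=205.6145
8. ⊥bis P2·P7 via (19.91,30.52): [(0, 51.0413) (21.808, 52.4609) (28.6318, 60) (0, 60)]  |A|=205.6145
9. ⊥bis P2·P8 via (14.505,46.775): [(0, 51.0413) (21.808, 52.4609) (28.6318, 60) (0, 60)]  |A|=205.6145
10. canonical 4-gon: [(0, 51.0413) (21.808, 52.4609) (28.6318, 60) (0, 60)]
11. shoelace: 205.6145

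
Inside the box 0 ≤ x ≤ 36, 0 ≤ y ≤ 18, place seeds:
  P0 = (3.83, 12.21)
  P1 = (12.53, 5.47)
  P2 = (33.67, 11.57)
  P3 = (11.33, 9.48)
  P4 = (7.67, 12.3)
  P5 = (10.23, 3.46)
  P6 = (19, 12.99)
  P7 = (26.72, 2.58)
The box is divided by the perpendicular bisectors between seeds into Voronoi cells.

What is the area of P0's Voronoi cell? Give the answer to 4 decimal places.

Area of P0's cell: 75.8673

1. box [0,36]×[0,18]: [(0, 0) (36, 0) (36, 18) (0, 18)]
2. ⊥bis P0·P1 via (8.18,8.84): [(0, 0) (1.3315, 0) (15.2764, 18) (0, 18)]  |A|=149.4712
3. ⊥bis P0·P2 via (18.75,11.89): [(0, 0) (1.3315, 0) (15.2764, 18) (0, 18)]  |A|=149.4712
4. ⊥bis P0·P3 via (7.58,10.845): [(0, 0) (1.3315, 0) (5.6716, 5.6022) (10.1844, 18) (0, 18)]  |A|=117.9066
5. ⊥bis P0·P4 via (5.75,12.255): [(0, 0) (1.3315, 0) (5.6716, 5.6022) (5.8918, 6.207) (5.6154, 18) (0, 18)]  |A|=90.965
6. ⊥bis P0·P5 via (7.03,7.835): [(0, 2.6931) (5.8734, 6.989) (5.6154, 18) (0, 18)]  |A|=75.8673
7. ⊥bis P0·P6 via (11.415,12.6): [(0, 2.6931) (5.8734, 6.989) (5.6154, 18) (0, 18)]  |A|=75.8673
8. ⊥bis P0·P7 via (15.275,7.395): [(0, 2.6931) (5.8734, 6.989) (5.6154, 18) (0, 18)]  |A|=75.8673
9. canonical 4-gon: [(0, 2.6931) (5.8734, 6.989) (5.6154, 18) (0, 18)]
10. shoelace: 75.8673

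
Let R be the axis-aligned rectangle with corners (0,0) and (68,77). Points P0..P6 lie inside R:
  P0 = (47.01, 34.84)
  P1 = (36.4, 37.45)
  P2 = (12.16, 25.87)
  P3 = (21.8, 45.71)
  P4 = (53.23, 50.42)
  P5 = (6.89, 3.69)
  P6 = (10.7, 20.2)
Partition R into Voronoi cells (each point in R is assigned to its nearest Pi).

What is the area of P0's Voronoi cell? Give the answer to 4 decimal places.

1. box [0,68]×[0,77]: [(0, 0) (68, 0) (68, 77) (0, 77)]
2. ⊥bis P0·P1 via (41.705,36.145): [(32.8135, 0) (68, 0) (68, 77) (51.7551, 77)]  |A|=1980.1076
3. ⊥bis P0·P2 via (29.585,30.355): [(35.0539, 9.1074) (37.398, 0) (68, 0) (68, 77) (51.7551, 77)]  |A|=1959.2312
4. ⊥bis P0·P3 via (34.405,40.275): [(35.0539, 9.1074) (37.398, 0) (68, 0) (68, 77) (51.7551, 77)]  |A|=1959.2312
5. ⊥bis P0·P4 via (50.12,42.63): [(43.9101, 45.1092) (35.0539, 9.1074) (37.398, 0) (68, 0) (68, 35.4918)]  |A|=1200.2356
6. ⊥bis P0·P5 via (26.95,19.265): [(43.9101, 45.1092) (35.0539, 9.1074) (35.1617, 8.6887) (41.9077, 0) (68, 0) (68, 35.4918)]  |A|=1180.6439
7. ⊥bis P0·P6 via (28.855,27.52): [(43.9101, 45.1092) (35.5181, 10.9943) (37.837, 5.243) (41.9077, 0) (68, 0) (68, 35.4918)]  |A|=1176.7469
8. canonical 6-gon: [(43.9101, 45.1092) (35.5181, 10.9943) (37.837, 5.243) (41.9077, 0) (68, 0) (68, 35.4918)]
9. shoelace: 1176.7469

Area of P0's cell: 1176.7469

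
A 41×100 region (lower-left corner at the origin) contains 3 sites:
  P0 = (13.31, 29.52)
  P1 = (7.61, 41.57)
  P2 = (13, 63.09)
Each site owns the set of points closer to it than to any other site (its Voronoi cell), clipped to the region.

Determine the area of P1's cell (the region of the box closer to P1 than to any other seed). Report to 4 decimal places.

1. box [0,41]×[0,100]: [(0, 0) (41, 0) (41, 100) (0, 100)]
2. ⊥bis P1·P0 via (10.46,35.545): [(0, 30.5971) (41, 49.9913) (41, 100) (0, 100)]  |A|=2447.9373
3. ⊥bis P1·P2 via (10.305,52.33): [(0, 54.911) (0, 30.5971) (33.6063, 46.4939)]  |A|=408.5501
4. canonical 3-gon: [(0, 54.911) (0, 30.5971) (33.6063, 46.4939)]
5. shoelace: 408.5501

Area of P1's cell: 408.5501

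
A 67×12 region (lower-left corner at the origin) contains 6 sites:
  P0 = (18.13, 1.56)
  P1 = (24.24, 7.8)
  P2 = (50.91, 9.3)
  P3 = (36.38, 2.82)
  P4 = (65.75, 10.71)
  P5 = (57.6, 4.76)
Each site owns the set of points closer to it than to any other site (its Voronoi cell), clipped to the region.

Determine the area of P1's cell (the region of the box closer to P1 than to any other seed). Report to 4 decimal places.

Area of P1's cell: 129.0736

1. box [0,67]×[0,12]: [(0, 0) (67, 0) (67, 12) (0, 12)]
2. ⊥bis P1·P0 via (21.185,4.68): [(25.9646, 0) (67, 0) (67, 12) (13.7093, 12)]  |A|=565.957
3. ⊥bis P1·P2 via (37.575,8.55): [(25.9646, 0) (38.0559, 0) (37.381, 12) (13.7093, 12)]  |A|=214.5781
4. ⊥bis P1·P3 via (30.31,5.31): [(25.9646, 0) (28.1318, 0) (33.0543, 12) (13.7093, 12)]  |A|=129.0736
5. ⊥bis P1·P4 via (44.995,9.255): [(25.9646, 0) (28.1318, 0) (33.0543, 12) (13.7093, 12)]  |A|=129.0736
6. ⊥bis P1·P5 via (40.92,6.28): [(25.9646, 0) (28.1318, 0) (33.0543, 12) (13.7093, 12)]  |A|=129.0736
7. canonical 4-gon: [(25.9646, 0) (28.1318, 0) (33.0543, 12) (13.7093, 12)]
8. shoelace: 129.0736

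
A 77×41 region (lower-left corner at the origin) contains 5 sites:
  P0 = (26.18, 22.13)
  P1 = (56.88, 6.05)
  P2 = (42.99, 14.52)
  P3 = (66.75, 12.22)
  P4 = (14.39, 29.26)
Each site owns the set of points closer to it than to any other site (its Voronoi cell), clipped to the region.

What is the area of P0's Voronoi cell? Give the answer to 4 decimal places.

Area of P0's cell: 755.4788

1. box [0,77]×[0,41]: [(0, 0) (77, 0) (77, 41) (0, 41)]
2. ⊥bis P0·P1 via (41.53,14.09): [(0, 0) (34.15, 0) (55.6249, 41) (0, 41)]  |A|=1840.3842
3. ⊥bis P0·P2 via (34.585,18.325): [(0, 0) (26.2891, 0) (44.8501, 41) (0, 41)]  |A|=1458.3551
4. ⊥bis P0·P3 via (46.465,17.175): [(0, 0) (26.2891, 0) (44.8501, 41) (0, 41)]  |A|=1458.3551
5. ⊥bis P0·P4 via (20.285,25.695): [(4.746, 0) (26.2891, 0) (44.8501, 41) (29.5407, 41)]  |A|=755.4788
6. canonical 4-gon: [(4.746, 0) (26.2891, 0) (44.8501, 41) (29.5407, 41)]
7. shoelace: 755.4788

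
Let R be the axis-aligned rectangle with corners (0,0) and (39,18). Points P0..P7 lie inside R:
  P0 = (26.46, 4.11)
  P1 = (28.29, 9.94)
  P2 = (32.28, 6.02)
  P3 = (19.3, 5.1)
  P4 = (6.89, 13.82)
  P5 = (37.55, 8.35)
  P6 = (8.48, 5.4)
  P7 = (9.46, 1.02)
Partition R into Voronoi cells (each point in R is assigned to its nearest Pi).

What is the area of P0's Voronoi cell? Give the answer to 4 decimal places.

1. box [0,39]×[0,18]: [(0, 0) (39, 0) (39, 18) (0, 18)]
2. ⊥bis P0·P1 via (27.375,7.025): [(0, 15.6178) (0, 0) (39, 0) (39, 3.376)]  |A|=370.3796
3. ⊥bis P0·P2 via (29.37,5.065): [(28.882, 6.552) (0, 15.6178) (0, 0) (31.0322, 0)]  |A|=327.1982
4. ⊥bis P0·P3 via (22.88,4.605): [(28.882, 6.552) (23.3877, 8.2766) (22.2433, 0) (31.0322, 0)]  |A|=52.5165
5. ⊥bis P0·P4 via (16.675,8.965): [(28.882, 6.552) (23.3877, 8.2766) (22.2433, 0) (31.0322, 0)]  |A|=52.5165
6. ⊥bis P0·P5 via (32.005,6.23): [(28.882, 6.552) (23.3877, 8.2766) (22.2433, 0) (31.0322, 0)]  |A|=52.5165
7. ⊥bis P0·P6 via (17.47,4.755): [(28.882, 6.552) (23.3877, 8.2766) (22.2433, 0) (31.0322, 0)]  |A|=52.5165
8. ⊥bis P0·P7 via (17.96,2.565): [(28.882, 6.552) (23.3877, 8.2766) (22.2433, 0) (31.0322, 0)]  |A|=52.5165
9. canonical 4-gon: [(28.882, 6.552) (23.3877, 8.2766) (22.2433, 0) (31.0322, 0)]
10. shoelace: 52.5165

Area of P0's cell: 52.5165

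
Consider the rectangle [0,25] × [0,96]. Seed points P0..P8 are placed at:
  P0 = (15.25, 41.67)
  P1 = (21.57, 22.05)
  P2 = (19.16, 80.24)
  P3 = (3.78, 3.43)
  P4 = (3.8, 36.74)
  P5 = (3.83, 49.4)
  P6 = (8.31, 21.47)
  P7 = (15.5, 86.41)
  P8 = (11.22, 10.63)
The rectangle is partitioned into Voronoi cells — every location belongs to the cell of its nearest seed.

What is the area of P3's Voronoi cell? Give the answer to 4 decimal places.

1. box [0,25]×[0,96]: [(0, 0) (25, 0) (25, 96) (0, 96)]
2. ⊥bis P3·P0 via (9.515,22.55): [(0, 25.404) (0, 0) (25, 0) (25, 17.9053)]  |A|=541.3664
3. ⊥bis P3·P1 via (12.675,12.74): [(0, 24.85) (0, 0) (25, 0) (25, 0.9644)]  |A|=322.68
4. ⊥bis P3·P2 via (11.47,41.835): [(0, 24.85) (0, 0) (25, 0) (25, 0.9644)]  |A|=322.68
5. ⊥bis P3·P4 via (3.79,20.085): [(4.9881, 20.0843) (0, 20.0873) (0, 0) (25, 0) (25, 0.9644)]  |A|=310.8016
6. ⊥bis P3·P5 via (3.805,26.415): [(4.9881, 20.0843) (0, 20.0873) (0, 0) (25, 0) (25, 0.9644)]  |A|=310.8016
7. ⊥bis P3·P6 via (6.045,12.45): [(15.4505, 10.0882) (0, 13.968) (0, 0) (25, 0) (25, 0.9644)]  |A|=238.6132
8. ⊥bis P3·P7 via (9.64,44.92): [(15.4505, 10.0882) (0, 13.968) (0, 0) (25, 0) (25, 0.9644)]  |A|=238.6132
9. ⊥bis P3·P8 via (7.5,7.03): [(1.0381, 13.7073) (0, 13.968) (0, 0) (14.3032, 0)]  |A|=105.2793
10. canonical 4-gon: [(1.0381, 13.7073) (0, 13.968) (0, 0) (14.3032, 0)]
11. shoelace: 105.2793

Area of P3's cell: 105.2793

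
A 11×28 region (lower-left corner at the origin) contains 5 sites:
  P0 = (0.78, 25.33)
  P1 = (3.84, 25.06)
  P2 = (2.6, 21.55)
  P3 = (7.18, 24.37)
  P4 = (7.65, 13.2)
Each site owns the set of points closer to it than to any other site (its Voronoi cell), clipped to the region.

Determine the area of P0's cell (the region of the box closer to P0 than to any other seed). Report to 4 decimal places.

1. box [0,11]×[0,28]: [(0, 0) (11, 0) (11, 28) (0, 28)]
2. ⊥bis P0·P1 via (2.31,25.195): [(0, 0) (0.0869, 0) (2.5575, 28) (0, 28)]  |A|=37.0218
3. ⊥bis P0·P2 via (1.69,23.44): [(0, 22.6263) (2.1758, 23.6739) (2.5575, 28) (0, 28)]  |A|=11.378
4. ⊥bis P0·P3 via (3.98,24.85): [(0, 22.6263) (2.1758, 23.6739) (2.5575, 28) (0, 28)]  |A|=11.378
5. ⊥bis P0·P4 via (4.215,19.265): [(0, 22.6263) (2.1758, 23.6739) (2.5575, 28) (0, 28)]  |A|=11.378
6. canonical 4-gon: [(0, 22.6263) (2.1758, 23.6739) (2.5575, 28) (0, 28)]
7. shoelace: 11.378

Area of P0's cell: 11.3780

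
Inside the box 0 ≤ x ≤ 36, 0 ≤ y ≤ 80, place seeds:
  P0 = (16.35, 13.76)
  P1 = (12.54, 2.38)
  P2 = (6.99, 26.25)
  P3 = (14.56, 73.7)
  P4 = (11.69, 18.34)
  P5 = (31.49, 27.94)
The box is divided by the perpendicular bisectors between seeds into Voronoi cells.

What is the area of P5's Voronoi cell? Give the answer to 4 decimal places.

1. box [0,36]×[0,80]: [(0, 0) (36, 0) (36, 80) (0, 80)]
2. ⊥bis P5·P0 via (23.92,20.85): [(0, 46.3894) (36, 7.9522) (36, 80) (0, 80)]  |A|=1901.8516
3. ⊥bis P5·P1 via (22.015,15.16): [(0, 46.3894) (36, 7.9522) (36, 80) (0, 80)]  |A|=1901.8516
4. ⊥bis P5·P2 via (19.24,27.095): [(19.3329, 25.7476) (36, 7.9522) (36, 80) (15.5906, 80)]  |A|=1154.0411
5. ⊥bis P5·P3 via (23.025,50.82): [(17.7384, 48.8641) (19.3329, 25.7476) (36, 7.9522) (36, 55.6204)]  |A|=613.7036
6. ⊥bis P5·P4 via (21.59,23.14): [(17.7384, 48.8641) (19.1683, 28.1348) (21.3912, 23.55) (36, 7.9522) (36, 55.6204)]  |A|=611.4277
7. canonical 5-gon: [(17.7384, 48.8641) (19.1683, 28.1348) (21.3912, 23.55) (36, 7.9522) (36, 55.6204)]
8. shoelace: 611.4277

Area of P5's cell: 611.4277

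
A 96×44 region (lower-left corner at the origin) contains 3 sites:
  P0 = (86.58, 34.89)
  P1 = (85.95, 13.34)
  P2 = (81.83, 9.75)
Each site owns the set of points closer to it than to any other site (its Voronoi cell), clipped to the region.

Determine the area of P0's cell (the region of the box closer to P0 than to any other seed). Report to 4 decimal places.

1. box [0,96]×[0,44]: [(0, 0) (96, 0) (96, 44) (0, 44)]
2. ⊥bis P0·P1 via (86.265,24.115): [(0, 26.6369) (96, 23.8304) (96, 44) (0, 44)]  |A|=1801.5694
3. ⊥bis P0·P2 via (84.205,22.32): [(0, 38.2299) (72.5886, 24.5148) (96, 23.8304) (96, 44) (0, 44)]  |A|=1380.8111
4. canonical 5-gon: [(0, 38.2299) (72.5886, 24.5148) (96, 23.8304) (96, 44) (0, 44)]
5. shoelace: 1380.8111

Area of P0's cell: 1380.8111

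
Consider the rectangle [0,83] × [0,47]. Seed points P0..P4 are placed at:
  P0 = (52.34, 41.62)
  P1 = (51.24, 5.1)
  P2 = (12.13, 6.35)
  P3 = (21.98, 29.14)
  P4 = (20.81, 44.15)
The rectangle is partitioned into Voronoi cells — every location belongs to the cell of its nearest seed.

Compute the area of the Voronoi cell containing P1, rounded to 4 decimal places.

1. box [0,83]×[0,47]: [(0, 0) (83, 0) (83, 47) (0, 47)]
2. ⊥bis P1·P0 via (51.79,23.36): [(0, 24.9199) (0, 0) (83, 0) (83, 22.4199)]  |A|=1964.605
3. ⊥bis P1·P2 via (31.685,5.725): [(32.2674, 23.948) (31.502, 0) (83, 0) (83, 22.4199)]  |A|=1185.3481
4. ⊥bis P1·P3 via (36.61,17.12): [(41.9796, 23.6555) (31.8646, 11.3442) (31.502, 0) (83, 0) (83, 22.4199)]  |A|=1124.0841
5. ⊥bis P1·P4 via (36.025,24.625): [(41.9796, 23.6555) (31.8646, 11.3442) (31.502, 0) (83, 0) (83, 22.4199)]  |A|=1124.0841
6. canonical 5-gon: [(41.9796, 23.6555) (31.8646, 11.3442) (31.502, 0) (83, 0) (83, 22.4199)]
7. shoelace: 1124.0841

Area of P1's cell: 1124.0841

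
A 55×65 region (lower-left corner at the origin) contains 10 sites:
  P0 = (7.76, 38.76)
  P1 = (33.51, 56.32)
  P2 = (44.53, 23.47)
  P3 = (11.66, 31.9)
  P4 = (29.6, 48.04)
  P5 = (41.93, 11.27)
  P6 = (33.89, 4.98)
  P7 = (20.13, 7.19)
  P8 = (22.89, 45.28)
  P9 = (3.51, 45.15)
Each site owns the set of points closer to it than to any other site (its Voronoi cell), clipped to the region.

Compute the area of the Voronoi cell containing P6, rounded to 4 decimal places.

1. box [0,55]×[0,65]: [(0, 0) (55, 0) (55, 65) (0, 65)]
2. ⊥bis P6·P0 via (20.825,21.87): [(0, 5.7611) (0, 0) (55, 0) (55, 48.3055)]  |A|=1486.8339
3. ⊥bis P6·P1 via (33.7,30.65): [(32.1608, 30.6386) (0, 5.7611) (0, 0) (55, 0) (55, 30.8077)]  |A|=1287.0147
4. ⊥bis P6·P2 via (39.21,14.225): [(23.0004, 23.5528) (0, 5.7611) (0, 0) (55, 0) (55, 5.1387)]  |A|=796.1732
5. ⊥bis P6·P3 via (22.775,18.44): [(26.5163, 21.5295) (0.4446, 0) (55, 0) (55, 5.1387)]  |A|=660.4604
6. ⊥bis P6·P4 via (31.745,26.51): [(26.5163, 21.5295) (0.4446, 0) (55, 0) (55, 5.1387)]  |A|=660.4604
7. ⊥bis P6·P5 via (37.91,8.125): [(28.1656, 20.5804) (26.5163, 21.5295) (0.4446, 0) (44.2665, 0)]  |A|=481.0634
8. ⊥bis P6·P7 via (27.01,6.085): [(29.1384, 19.337) (26.0327, 0) (44.2665, 0)]  |A|=176.2938
9. ⊥bis P6·P8 via (28.39,25.13): [(29.1384, 19.337) (26.0327, 0) (44.2665, 0)]  |A|=176.2938
10. ⊥bis P6·P9 via (18.7,25.065): [(29.1384, 19.337) (26.0327, 0) (44.2665, 0)]  |A|=176.2938
11. canonical 3-gon: [(29.1384, 19.337) (26.0327, 0) (44.2665, 0)]
12. shoelace: 176.2938

Area of P6's cell: 176.2938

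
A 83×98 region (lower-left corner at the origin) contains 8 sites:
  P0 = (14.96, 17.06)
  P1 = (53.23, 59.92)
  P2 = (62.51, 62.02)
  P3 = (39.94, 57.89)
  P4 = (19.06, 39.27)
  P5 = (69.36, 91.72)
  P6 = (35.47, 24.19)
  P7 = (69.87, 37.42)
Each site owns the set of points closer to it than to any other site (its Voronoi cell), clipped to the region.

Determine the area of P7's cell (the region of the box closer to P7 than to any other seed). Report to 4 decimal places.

Area of P7's cell: 1345.0613

1. box [0,83]×[0,98]: [(0, 0) (83, 0) (83, 98) (0, 98)]
2. ⊥bis P7·P0 via (42.415,27.24): [(52.5153, 0) (83, 0) (83, 98) (16.178, 98)]  |A|=4768.0292
3. ⊥bis P7·P1 via (61.55,48.67): [(40.297, 32.9522) (52.5153, 0) (83, 0) (83, 64.5335)]  |A|=1880.1565
4. ⊥bis P7·P2 via (66.19,49.72): [(60.7819, 48.102) (40.297, 32.9522) (52.5153, 0) (83, 0) (83, 54.7493)]  |A|=1771.4642
5. ⊥bis P7·P3 via (54.905,47.655): [(60.7819, 48.102) (49.5086, 39.7647) (41.8974, 28.636) (52.5153, 0) (83, 0) (83, 54.7493)]  |A|=1746.1334
6. ⊥bis P7·P4 via (44.465,38.345): [(60.7819, 48.102) (49.5086, 39.7647) (44.236, 32.0554) (43.9135, 23.1986) (52.5153, 0) (83, 0) (83, 54.7493)]  |A|=1736.3283
7. ⊥bis P7·P5 via (69.615,64.57): [(60.7819, 48.102) (49.5086, 39.7647) (44.236, 32.0554) (43.9135, 23.1986) (52.5153, 0) (83, 0) (83, 54.7493)]  |A|=1736.3283
8. ⊥bis P7·P6 via (52.67,30.805): [(60.7819, 48.102) (49.5086, 39.7647) (49.3265, 39.4985) (64.5174, 0) (83, 0) (83, 54.7493)]  |A|=1345.0613
9. canonical 6-gon: [(60.7819, 48.102) (49.5086, 39.7647) (49.3265, 39.4985) (64.5174, 0) (83, 0) (83, 54.7493)]
10. shoelace: 1345.0613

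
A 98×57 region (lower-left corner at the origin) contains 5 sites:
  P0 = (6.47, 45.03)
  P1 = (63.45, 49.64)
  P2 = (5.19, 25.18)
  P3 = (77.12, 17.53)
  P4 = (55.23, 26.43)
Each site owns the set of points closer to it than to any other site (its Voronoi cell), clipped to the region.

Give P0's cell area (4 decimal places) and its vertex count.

1. box [0,98]×[0,57]: [(0, 0) (98, 0) (98, 57) (0, 57)]
2. ⊥bis P0·P1 via (34.96,47.335): [(0, 0) (38.7897, 0) (34.178, 57) (0, 57)]  |A|=2079.5798
3. ⊥bis P0·P2 via (5.83,35.105): [(0, 35.4809) (36.1074, 33.1526) (34.178, 57) (0, 57)]  |A|=796.0278
4. ⊥bis P0·P3 via (41.795,31.28): [(0, 35.4809) (36.1074, 33.1526) (34.178, 57) (0, 57)]  |A|=796.0278
5. ⊥bis P0·P4 via (30.85,35.73): [(0, 35.4809) (30.0166, 33.5454) (35.0154, 46.6497) (34.178, 57) (0, 57)]  |A|=755.1382
6. canonical 5-gon: [(0, 35.4809) (30.0166, 33.5454) (35.0154, 46.6497) (34.178, 57) (0, 57)]
7. shoelace: 755.1382

Area of P0's cell: 755.1382 (5 vertices)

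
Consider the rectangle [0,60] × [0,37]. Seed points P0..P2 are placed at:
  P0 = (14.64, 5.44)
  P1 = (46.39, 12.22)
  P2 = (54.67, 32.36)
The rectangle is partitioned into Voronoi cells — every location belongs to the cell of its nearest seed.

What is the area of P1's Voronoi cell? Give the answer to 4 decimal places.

Area of P1's cell: 767.8674

1. box [0,60]×[0,37]: [(0, 0) (60, 0) (60, 37) (0, 37)]
2. ⊥bis P1·P0 via (30.515,8.83): [(32.4006, 0) (60, 0) (60, 37) (24.4995, 37)]  |A|=1167.3487
3. ⊥bis P1·P2 via (50.53,22.29): [(25.4378, 32.606) (32.4006, 0) (60, 0) (60, 18.3967)]  |A|=767.8674
4. canonical 4-gon: [(25.4378, 32.606) (32.4006, 0) (60, 0) (60, 18.3967)]
5. shoelace: 767.8674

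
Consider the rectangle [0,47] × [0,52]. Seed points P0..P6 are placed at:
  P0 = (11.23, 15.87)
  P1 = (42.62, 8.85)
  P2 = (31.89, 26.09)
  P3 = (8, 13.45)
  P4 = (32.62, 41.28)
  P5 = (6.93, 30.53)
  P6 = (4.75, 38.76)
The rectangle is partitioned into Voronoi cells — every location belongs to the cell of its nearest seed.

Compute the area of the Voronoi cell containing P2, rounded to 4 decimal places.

Area of P2's cell: 445.0704

1. box [0,47]×[0,52]: [(0, 0) (47, 0) (47, 52) (0, 52)]
2. ⊥bis P2·P0 via (21.56,20.98): [(31.9383, 0) (47, 0) (47, 52) (6.2152, 52)]  |A|=1452.0101
3. ⊥bis P2·P1 via (37.255,17.47): [(26.5822, 10.8274) (47, 23.5352) (47, 52) (6.2152, 52)]  |A|=1130.2029
4. ⊥bis P2·P3 via (19.945,19.77): [(26.5822, 10.8274) (47, 23.5352) (47, 52) (6.2152, 52)]  |A|=1130.2029
5. ⊥bis P2·P4 via (32.255,33.685): [(14.8617, 34.5209) (26.5822, 10.8274) (47, 23.5352) (47, 32.9764)]  |A|=468.0677
6. ⊥bis P2·P5 via (19.41,28.31): [(20.4669, 34.2515) (19.0196, 26.1154) (26.5822, 10.8274) (47, 23.5352) (47, 32.9764)]  |A|=445.0704
7. ⊥bis P2·P6 via (18.32,32.425): [(20.4669, 34.2515) (19.0196, 26.1154) (26.5822, 10.8274) (47, 23.5352) (47, 32.9764)]  |A|=445.0704
8. canonical 5-gon: [(20.4669, 34.2515) (19.0196, 26.1154) (26.5822, 10.8274) (47, 23.5352) (47, 32.9764)]
9. shoelace: 445.0704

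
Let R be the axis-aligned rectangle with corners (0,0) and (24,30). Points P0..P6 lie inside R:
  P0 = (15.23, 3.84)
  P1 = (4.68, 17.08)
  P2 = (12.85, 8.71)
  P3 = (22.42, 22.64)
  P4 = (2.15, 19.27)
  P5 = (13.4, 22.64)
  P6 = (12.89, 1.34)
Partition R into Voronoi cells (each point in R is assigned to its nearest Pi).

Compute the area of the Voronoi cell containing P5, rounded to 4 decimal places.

Area of P5's cell: 145.4931

1. box [0,24]×[0,30]: [(0, 0) (24, 0) (24, 30) (0, 30)]
2. ⊥bis P5·P0 via (14.315,13.24): [(0, 11.8466) (24, 14.1827) (24, 30) (0, 30)]  |A|=407.6482
3. ⊥bis P5·P1 via (9.04,19.86): [(13.3226, 13.1434) (24, 14.1827) (24, 30) (2.5746, 30)]  |A|=265.0234
4. ⊥bis P5·P2 via (13.125,15.675): [(11.6718, 15.7324) (24, 15.2456) (24, 30) (2.5746, 30)]  |A|=243.7921
5. ⊥bis P5·P3 via (17.91,22.64): [(11.6718, 15.7324) (17.91, 15.4861) (17.91, 30) (2.5746, 30)]  |A|=154.6701
6. ⊥bis P5·P4 via (7.775,20.955): [(7.2727, 22.6317) (11.6718, 15.7324) (17.91, 15.4861) (17.91, 30) (5.0655, 30)]  |A|=145.4931
7. ⊥bis P5·P6 via (13.145,11.99): [(7.2727, 22.6317) (11.6718, 15.7324) (17.91, 15.4861) (17.91, 30) (5.0655, 30)]  |A|=145.4931
8. canonical 5-gon: [(7.2727, 22.6317) (11.6718, 15.7324) (17.91, 15.4861) (17.91, 30) (5.0655, 30)]
9. shoelace: 145.4931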